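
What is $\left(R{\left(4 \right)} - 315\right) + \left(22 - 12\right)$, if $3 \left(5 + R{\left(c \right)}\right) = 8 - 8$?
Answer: $-310$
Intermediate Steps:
$R{\left(c \right)} = -5$ ($R{\left(c \right)} = -5 + \frac{8 - 8}{3} = -5 + \frac{1}{3} \cdot 0 = -5 + 0 = -5$)
$\left(R{\left(4 \right)} - 315\right) + \left(22 - 12\right) = \left(-5 - 315\right) + \left(22 - 12\right) = -320 + \left(22 - 12\right) = -320 + 10 = -310$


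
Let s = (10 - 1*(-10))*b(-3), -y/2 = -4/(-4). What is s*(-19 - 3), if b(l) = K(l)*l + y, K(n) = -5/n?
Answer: 3080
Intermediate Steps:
y = -2 (y = -(-8)/(-4) = -(-8)*(-1)/4 = -2*1 = -2)
b(l) = -7 (b(l) = (-5/l)*l - 2 = -5 - 2 = -7)
s = -140 (s = (10 - 1*(-10))*(-7) = (10 + 10)*(-7) = 20*(-7) = -140)
s*(-19 - 3) = -140*(-19 - 3) = -140*(-22) = 3080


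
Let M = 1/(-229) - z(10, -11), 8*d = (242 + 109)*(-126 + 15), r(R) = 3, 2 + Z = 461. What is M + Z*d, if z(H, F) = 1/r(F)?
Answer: -12285690869/5496 ≈ -2.2354e+6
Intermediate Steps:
Z = 459 (Z = -2 + 461 = 459)
z(H, F) = ⅓ (z(H, F) = 1/3 = ⅓)
d = -38961/8 (d = ((242 + 109)*(-126 + 15))/8 = (351*(-111))/8 = (⅛)*(-38961) = -38961/8 ≈ -4870.1)
M = -232/687 (M = 1/(-229) - 1*⅓ = -1/229 - ⅓ = -232/687 ≈ -0.33770)
M + Z*d = -232/687 + 459*(-38961/8) = -232/687 - 17883099/8 = -12285690869/5496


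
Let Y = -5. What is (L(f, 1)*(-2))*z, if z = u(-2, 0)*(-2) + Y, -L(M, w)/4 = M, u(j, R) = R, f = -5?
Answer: 200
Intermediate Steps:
L(M, w) = -4*M
z = -5 (z = 0*(-2) - 5 = 0 - 5 = -5)
(L(f, 1)*(-2))*z = (-4*(-5)*(-2))*(-5) = (20*(-2))*(-5) = -40*(-5) = 200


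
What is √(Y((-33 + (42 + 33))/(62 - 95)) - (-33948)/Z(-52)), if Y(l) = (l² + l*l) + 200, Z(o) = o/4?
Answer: 2*I*√12311039/143 ≈ 49.073*I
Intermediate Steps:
Z(o) = o/4 (Z(o) = o*(¼) = o/4)
Y(l) = 200 + 2*l² (Y(l) = (l² + l²) + 200 = 2*l² + 200 = 200 + 2*l²)
√(Y((-33 + (42 + 33))/(62 - 95)) - (-33948)/Z(-52)) = √((200 + 2*((-33 + (42 + 33))/(62 - 95))²) - (-33948)/((¼)*(-52))) = √((200 + 2*((-33 + 75)/(-33))²) - (-33948)/(-13)) = √((200 + 2*(42*(-1/33))²) - (-33948)*(-1)/13) = √((200 + 2*(-14/11)²) - 12*2829/13) = √((200 + 2*(196/121)) - 33948/13) = √((200 + 392/121) - 33948/13) = √(24592/121 - 33948/13) = √(-3788012/1573) = 2*I*√12311039/143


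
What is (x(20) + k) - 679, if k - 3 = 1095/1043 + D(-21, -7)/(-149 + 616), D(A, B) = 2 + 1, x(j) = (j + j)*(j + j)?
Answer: 450577338/487081 ≈ 925.06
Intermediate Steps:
x(j) = 4*j**2 (x(j) = (2*j)*(2*j) = 4*j**2)
D(A, B) = 3
k = 1975737/487081 (k = 3 + (1095/1043 + 3/(-149 + 616)) = 3 + (1095*(1/1043) + 3/467) = 3 + (1095/1043 + 3*(1/467)) = 3 + (1095/1043 + 3/467) = 3 + 514494/487081 = 1975737/487081 ≈ 4.0563)
(x(20) + k) - 679 = (4*20**2 + 1975737/487081) - 679 = (4*400 + 1975737/487081) - 679 = (1600 + 1975737/487081) - 679 = 781305337/487081 - 679 = 450577338/487081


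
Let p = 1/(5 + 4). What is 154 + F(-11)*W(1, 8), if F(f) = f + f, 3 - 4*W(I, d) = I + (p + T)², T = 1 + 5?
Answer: 56441/162 ≈ 348.40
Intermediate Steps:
p = ⅑ (p = 1/9 = ⅑ ≈ 0.11111)
T = 6
W(I, d) = -1391/162 - I/4 (W(I, d) = ¾ - (I + (⅑ + 6)²)/4 = ¾ - (I + (55/9)²)/4 = ¾ - (I + 3025/81)/4 = ¾ - (3025/81 + I)/4 = ¾ + (-3025/324 - I/4) = -1391/162 - I/4)
F(f) = 2*f
154 + F(-11)*W(1, 8) = 154 + (2*(-11))*(-1391/162 - ¼*1) = 154 - 22*(-1391/162 - ¼) = 154 - 22*(-2863/324) = 154 + 31493/162 = 56441/162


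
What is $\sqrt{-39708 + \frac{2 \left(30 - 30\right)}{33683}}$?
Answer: $6 i \sqrt{1103} \approx 199.27 i$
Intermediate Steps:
$\sqrt{-39708 + \frac{2 \left(30 - 30\right)}{33683}} = \sqrt{-39708 + 2 \cdot 0 \cdot \frac{1}{33683}} = \sqrt{-39708 + 0 \cdot \frac{1}{33683}} = \sqrt{-39708 + 0} = \sqrt{-39708} = 6 i \sqrt{1103}$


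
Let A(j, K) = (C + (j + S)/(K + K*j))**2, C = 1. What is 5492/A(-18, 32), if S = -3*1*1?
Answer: 1625280512/319225 ≈ 5091.3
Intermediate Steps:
S = -3 (S = -3*1 = -3)
A(j, K) = (1 + (-3 + j)/(K + K*j))**2 (A(j, K) = (1 + (j - 3)/(K + K*j))**2 = (1 + (-3 + j)/(K + K*j))**2)
5492/A(-18, 32) = 5492/(((-3 + 32 - 18 + 32*(-18))**2/(32**2*(1 - 18)**2))) = 5492/(((1/1024)*(-3 + 32 - 18 - 576)**2/(-17)**2)) = 5492/(((1/1024)*(1/289)*(-565)**2)) = 5492/(((1/1024)*(1/289)*319225)) = 5492/(319225/295936) = 5492*(295936/319225) = 1625280512/319225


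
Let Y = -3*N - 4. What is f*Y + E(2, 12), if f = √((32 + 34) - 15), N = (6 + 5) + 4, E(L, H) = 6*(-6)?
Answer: -36 - 49*√51 ≈ -385.93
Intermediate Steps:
E(L, H) = -36
N = 15 (N = 11 + 4 = 15)
f = √51 (f = √(66 - 15) = √51 ≈ 7.1414)
Y = -49 (Y = -3*15 - 4 = -45 - 4 = -49)
f*Y + E(2, 12) = √51*(-49) - 36 = -49*√51 - 36 = -36 - 49*√51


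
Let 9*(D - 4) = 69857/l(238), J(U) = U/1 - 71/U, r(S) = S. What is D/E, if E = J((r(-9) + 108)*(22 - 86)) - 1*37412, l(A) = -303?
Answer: 41500096/83987738871 ≈ 0.00049412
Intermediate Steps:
J(U) = U - 71/U (J(U) = U*1 - 71/U = U - 71/U)
E = -277187257/6336 (E = ((-9 + 108)*(22 - 86) - 71*1/((-9 + 108)*(22 - 86))) - 1*37412 = (99*(-64) - 71/(99*(-64))) - 37412 = (-6336 - 71/(-6336)) - 37412 = (-6336 - 71*(-1/6336)) - 37412 = (-6336 + 71/6336) - 37412 = -40144825/6336 - 37412 = -277187257/6336 ≈ -43748.)
D = -58949/2727 (D = 4 + (69857/(-303))/9 = 4 + (69857*(-1/303))/9 = 4 + (⅑)*(-69857/303) = 4 - 69857/2727 = -58949/2727 ≈ -21.617)
D/E = -58949/(2727*(-277187257/6336)) = -58949/2727*(-6336/277187257) = 41500096/83987738871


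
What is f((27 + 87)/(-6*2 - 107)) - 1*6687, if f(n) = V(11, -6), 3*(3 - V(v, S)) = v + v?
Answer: -20074/3 ≈ -6691.3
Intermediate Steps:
V(v, S) = 3 - 2*v/3 (V(v, S) = 3 - (v + v)/3 = 3 - 2*v/3)
f(n) = -13/3 (f(n) = 3 - ⅔*11 = 3 - 22/3 = -13/3)
f((27 + 87)/(-6*2 - 107)) - 1*6687 = -13/3 - 1*6687 = -13/3 - 6687 = -20074/3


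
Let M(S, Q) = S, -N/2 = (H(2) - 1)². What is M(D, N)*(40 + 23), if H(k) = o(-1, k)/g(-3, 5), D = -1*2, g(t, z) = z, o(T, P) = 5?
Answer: -126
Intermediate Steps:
D = -2
H(k) = 1 (H(k) = 5/5 = 5*(⅕) = 1)
N = 0 (N = -2*(1 - 1)² = -2*0² = -2*0 = 0)
M(D, N)*(40 + 23) = -2*(40 + 23) = -2*63 = -126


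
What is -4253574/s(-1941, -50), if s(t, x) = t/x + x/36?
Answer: -478527075/4211 ≈ -1.1364e+5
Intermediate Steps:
s(t, x) = x/36 + t/x (s(t, x) = t/x + x*(1/36) = t/x + x/36 = x/36 + t/x)
-4253574/s(-1941, -50) = -4253574/((1/36)*(-50) - 1941/(-50)) = -4253574/(-25/18 - 1941*(-1/50)) = -4253574/(-25/18 + 1941/50) = -4253574/8422/225 = -4253574*225/8422 = -478527075/4211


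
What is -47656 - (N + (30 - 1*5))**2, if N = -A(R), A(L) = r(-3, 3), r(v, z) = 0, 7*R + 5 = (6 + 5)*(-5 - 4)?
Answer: -48281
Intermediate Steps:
R = -104/7 (R = -5/7 + ((6 + 5)*(-5 - 4))/7 = -5/7 + (11*(-9))/7 = -5/7 + (1/7)*(-99) = -5/7 - 99/7 = -104/7 ≈ -14.857)
A(L) = 0
N = 0 (N = -1*0 = 0)
-47656 - (N + (30 - 1*5))**2 = -47656 - (0 + (30 - 1*5))**2 = -47656 - (0 + (30 - 5))**2 = -47656 - (0 + 25)**2 = -47656 - 1*25**2 = -47656 - 1*625 = -47656 - 625 = -48281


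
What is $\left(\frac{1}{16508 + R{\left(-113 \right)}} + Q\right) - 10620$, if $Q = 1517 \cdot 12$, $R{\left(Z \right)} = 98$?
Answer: $\frac{125939905}{16606} \approx 7584.0$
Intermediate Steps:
$Q = 18204$
$\left(\frac{1}{16508 + R{\left(-113 \right)}} + Q\right) - 10620 = \left(\frac{1}{16508 + 98} + 18204\right) - 10620 = \left(\frac{1}{16606} + 18204\right) - 10620 = \frac{302295625}{16606} - 10620 = \frac{125939905}{16606}$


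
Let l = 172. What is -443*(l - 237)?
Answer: 28795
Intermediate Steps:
-443*(l - 237) = -443*(172 - 237) = -443*(-65) = 28795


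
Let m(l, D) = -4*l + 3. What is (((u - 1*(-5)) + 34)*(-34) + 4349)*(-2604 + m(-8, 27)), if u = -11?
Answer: -8726893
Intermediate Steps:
m(l, D) = 3 - 4*l
(((u - 1*(-5)) + 34)*(-34) + 4349)*(-2604 + m(-8, 27)) = (((-11 - 1*(-5)) + 34)*(-34) + 4349)*(-2604 + (3 - 4*(-8))) = (((-11 + 5) + 34)*(-34) + 4349)*(-2604 + (3 + 32)) = ((-6 + 34)*(-34) + 4349)*(-2604 + 35) = (28*(-34) + 4349)*(-2569) = (-952 + 4349)*(-2569) = 3397*(-2569) = -8726893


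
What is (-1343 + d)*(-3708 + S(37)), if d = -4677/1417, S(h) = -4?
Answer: 7081412096/1417 ≈ 4.9975e+6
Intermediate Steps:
d = -4677/1417 (d = -4677*1/1417 = -4677/1417 ≈ -3.3006)
(-1343 + d)*(-3708 + S(37)) = (-1343 - 4677/1417)*(-3708 - 4) = -1907708/1417*(-3712) = 7081412096/1417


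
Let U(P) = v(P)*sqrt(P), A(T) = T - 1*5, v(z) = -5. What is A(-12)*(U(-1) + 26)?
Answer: -442 + 85*I ≈ -442.0 + 85.0*I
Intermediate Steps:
A(T) = -5 + T (A(T) = T - 5 = -5 + T)
U(P) = -5*sqrt(P)
A(-12)*(U(-1) + 26) = (-5 - 12)*(-5*I + 26) = -17*(-5*I + 26) = -17*(26 - 5*I) = -442 + 85*I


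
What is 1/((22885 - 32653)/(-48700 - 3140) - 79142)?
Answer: -2160/170946313 ≈ -1.2636e-5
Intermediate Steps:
1/((22885 - 32653)/(-48700 - 3140) - 79142) = 1/(-9768/(-51840) - 79142) = 1/(-9768*(-1/51840) - 79142) = 1/(407/2160 - 79142) = 1/(-170946313/2160) = -2160/170946313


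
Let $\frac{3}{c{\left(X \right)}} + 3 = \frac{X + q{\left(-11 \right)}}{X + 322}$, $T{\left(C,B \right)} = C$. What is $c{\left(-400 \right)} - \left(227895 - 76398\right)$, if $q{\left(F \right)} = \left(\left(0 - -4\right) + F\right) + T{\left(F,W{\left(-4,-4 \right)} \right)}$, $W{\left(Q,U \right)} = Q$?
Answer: $- \frac{13937607}{92} \approx -1.515 \cdot 10^{5}$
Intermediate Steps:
$q{\left(F \right)} = 4 + 2 F$ ($q{\left(F \right)} = \left(\left(0 - -4\right) + F\right) + F = \left(\left(0 + 4\right) + F\right) + F = \left(4 + F\right) + F = 4 + 2 F$)
$c{\left(X \right)} = \frac{3}{-3 + \frac{-18 + X}{322 + X}}$ ($c{\left(X \right)} = \frac{3}{-3 + \frac{X + \left(4 + 2 \left(-11\right)\right)}{X + 322}} = \frac{3}{-3 + \frac{X + \left(4 - 22\right)}{322 + X}} = \frac{3}{-3 + \frac{X - 18}{322 + X}} = \frac{3}{-3 + \frac{-18 + X}{322 + X}}$)
$c{\left(-400 \right)} - \left(227895 - 76398\right) = \frac{3 \left(-322 - -400\right)}{2 \left(492 - 400\right)} - \left(227895 - 76398\right) = \frac{3 \left(-322 + 400\right)}{2 \cdot 92} - \left(227895 - 76398\right) = \frac{3}{2} \cdot \frac{1}{92} \cdot 78 - 151497 = \frac{117}{92} - 151497 = - \frac{13937607}{92}$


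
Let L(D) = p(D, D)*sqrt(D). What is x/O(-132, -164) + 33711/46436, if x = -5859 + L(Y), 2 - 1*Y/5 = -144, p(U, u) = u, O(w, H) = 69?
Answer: -89914155/1068028 + 730*sqrt(730)/69 ≈ 201.66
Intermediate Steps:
Y = 730 (Y = 10 - 5*(-144) = 10 + 720 = 730)
L(D) = D**(3/2) (L(D) = D*sqrt(D) = D**(3/2))
x = -5859 + 730*sqrt(730) (x = -5859 + 730**(3/2) = -5859 + 730*sqrt(730) ≈ 13865.)
x/O(-132, -164) + 33711/46436 = (-5859 + 730*sqrt(730))/69 + 33711/46436 = (-5859 + 730*sqrt(730))*(1/69) + 33711*(1/46436) = (-1953/23 + 730*sqrt(730)/69) + 33711/46436 = -89914155/1068028 + 730*sqrt(730)/69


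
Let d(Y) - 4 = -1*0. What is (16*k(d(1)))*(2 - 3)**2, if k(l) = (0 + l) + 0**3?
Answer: 64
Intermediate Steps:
d(Y) = 4 (d(Y) = 4 - 1*0 = 4 + 0 = 4)
k(l) = l (k(l) = l + 0 = l)
(16*k(d(1)))*(2 - 3)**2 = (16*4)*(2 - 3)**2 = 64*(-1)**2 = 64*1 = 64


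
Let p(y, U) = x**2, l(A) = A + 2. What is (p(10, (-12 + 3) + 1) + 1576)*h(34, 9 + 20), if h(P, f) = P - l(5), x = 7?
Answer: 43875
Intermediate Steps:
l(A) = 2 + A
h(P, f) = -7 + P (h(P, f) = P - (2 + 5) = P - 1*7 = P - 7 = -7 + P)
p(y, U) = 49 (p(y, U) = 7**2 = 49)
(p(10, (-12 + 3) + 1) + 1576)*h(34, 9 + 20) = (49 + 1576)*(-7 + 34) = 1625*27 = 43875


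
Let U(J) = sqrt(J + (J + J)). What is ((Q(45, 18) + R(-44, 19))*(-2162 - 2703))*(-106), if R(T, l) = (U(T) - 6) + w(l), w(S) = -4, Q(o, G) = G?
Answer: 4125520 + 1031380*I*sqrt(33) ≈ 4.1255e+6 + 5.9248e+6*I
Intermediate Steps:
U(J) = sqrt(3)*sqrt(J) (U(J) = sqrt(J + 2*J) = sqrt(3*J) = sqrt(3)*sqrt(J))
R(T, l) = -10 + sqrt(3)*sqrt(T) (R(T, l) = (sqrt(3)*sqrt(T) - 6) - 4 = (-6 + sqrt(3)*sqrt(T)) - 4 = -10 + sqrt(3)*sqrt(T))
((Q(45, 18) + R(-44, 19))*(-2162 - 2703))*(-106) = ((18 + (-10 + sqrt(3)*sqrt(-44)))*(-2162 - 2703))*(-106) = ((18 + (-10 + sqrt(3)*(2*I*sqrt(11))))*(-4865))*(-106) = ((18 + (-10 + 2*I*sqrt(33)))*(-4865))*(-106) = ((8 + 2*I*sqrt(33))*(-4865))*(-106) = (-38920 - 9730*I*sqrt(33))*(-106) = 4125520 + 1031380*I*sqrt(33)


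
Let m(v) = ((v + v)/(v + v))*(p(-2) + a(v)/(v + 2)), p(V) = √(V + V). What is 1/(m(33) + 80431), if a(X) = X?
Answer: 49264565/3962444679412 - 1225*I/3962444679412 ≈ 1.2433e-5 - 3.0915e-10*I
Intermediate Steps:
p(V) = √2*√V (p(V) = √(2*V) = √2*√V)
m(v) = 2*I + v/(2 + v) (m(v) = ((v + v)/(v + v))*(√2*√(-2) + v/(v + 2)) = ((2*v)/((2*v)))*(√2*(I*√2) + v/(2 + v)) = ((2*v)*(1/(2*v)))*(2*I + v/(2 + v)) = 1*(2*I + v/(2 + v)) = 2*I + v/(2 + v))
1/(m(33) + 80431) = 1/((33 + 4*I + 2*I*33)/(2 + 33) + 80431) = 1/((33 + 4*I + 66*I)/35 + 80431) = 1/((33 + 70*I)/35 + 80431) = 1/((33/35 + 2*I) + 80431) = 1/(2815118/35 + 2*I) = 1225*(2815118/35 - 2*I)/7924889358824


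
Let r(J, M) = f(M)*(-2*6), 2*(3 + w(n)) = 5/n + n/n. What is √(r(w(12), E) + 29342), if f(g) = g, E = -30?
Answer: √29702 ≈ 172.34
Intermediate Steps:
w(n) = -5/2 + 5/(2*n) (w(n) = -3 + (5/n + n/n)/2 = -3 + (5/n + 1)/2 = -3 + (1 + 5/n)/2 = -3 + (½ + 5/(2*n)) = -5/2 + 5/(2*n))
r(J, M) = -12*M (r(J, M) = M*(-2*6) = M*(-12) = -12*M)
√(r(w(12), E) + 29342) = √(-12*(-30) + 29342) = √(360 + 29342) = √29702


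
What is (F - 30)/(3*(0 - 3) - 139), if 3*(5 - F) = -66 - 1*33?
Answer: -2/37 ≈ -0.054054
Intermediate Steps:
F = 38 (F = 5 - (-66 - 1*33)/3 = 5 - (-66 - 33)/3 = 5 - 1/3*(-99) = 5 + 33 = 38)
(F - 30)/(3*(0 - 3) - 139) = (38 - 30)/(3*(0 - 3) - 139) = 8/(3*(-3) - 139) = 8/(-9 - 139) = 8/(-148) = 8*(-1/148) = -2/37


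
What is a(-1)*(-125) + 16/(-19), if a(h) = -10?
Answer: 23734/19 ≈ 1249.2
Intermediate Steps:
a(-1)*(-125) + 16/(-19) = -10*(-125) + 16/(-19) = 1250 + 16*(-1/19) = 1250 - 16/19 = 23734/19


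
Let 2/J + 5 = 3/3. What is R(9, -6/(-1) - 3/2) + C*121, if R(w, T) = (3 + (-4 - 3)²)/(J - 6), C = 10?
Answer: 1202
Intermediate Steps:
J = -½ (J = 2/(-5 + 3/3) = 2/(-5 + 3*(⅓)) = 2/(-5 + 1) = 2/(-4) = 2*(-¼) = -½ ≈ -0.50000)
R(w, T) = -8 (R(w, T) = (3 + (-4 - 3)²)/(-½ - 6) = (3 + (-7)²)/(-13/2) = (3 + 49)*(-2/13) = 52*(-2/13) = -8)
R(9, -6/(-1) - 3/2) + C*121 = -8 + 10*121 = -8 + 1210 = 1202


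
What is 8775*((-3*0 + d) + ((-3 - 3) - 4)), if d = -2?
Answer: -105300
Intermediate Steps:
8775*((-3*0 + d) + ((-3 - 3) - 4)) = 8775*((-3*0 - 2) + ((-3 - 3) - 4)) = 8775*((0 - 2) + (-6 - 4)) = 8775*(-2 - 10) = 8775*(-12) = -105300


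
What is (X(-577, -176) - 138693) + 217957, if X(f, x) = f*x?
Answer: 180816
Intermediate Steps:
(X(-577, -176) - 138693) + 217957 = (-577*(-176) - 138693) + 217957 = (101552 - 138693) + 217957 = -37141 + 217957 = 180816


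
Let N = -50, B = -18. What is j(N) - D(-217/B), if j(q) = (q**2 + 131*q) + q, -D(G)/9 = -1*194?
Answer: -5846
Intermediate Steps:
D(G) = 1746 (D(G) = -(-9)*194 = -9*(-194) = 1746)
j(q) = q**2 + 132*q
j(N) - D(-217/B) = -50*(132 - 50) - 1*1746 = -50*82 - 1746 = -4100 - 1746 = -5846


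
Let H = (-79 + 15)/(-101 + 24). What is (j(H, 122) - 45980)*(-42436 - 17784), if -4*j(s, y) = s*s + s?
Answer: 16417036448720/5929 ≈ 2.7689e+9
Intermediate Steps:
H = 64/77 (H = -64/(-77) = -64*(-1/77) = 64/77 ≈ 0.83117)
j(s, y) = -s/4 - s²/4 (j(s, y) = -(s*s + s)/4 = -(s² + s)/4 = -(s + s²)/4 = -s/4 - s²/4)
(j(H, 122) - 45980)*(-42436 - 17784) = (-¼*64/77*(1 + 64/77) - 45980)*(-42436 - 17784) = (-¼*64/77*141/77 - 45980)*(-60220) = (-2256/5929 - 45980)*(-60220) = -272617676/5929*(-60220) = 16417036448720/5929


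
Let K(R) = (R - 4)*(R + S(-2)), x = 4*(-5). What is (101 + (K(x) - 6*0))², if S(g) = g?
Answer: 395641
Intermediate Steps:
x = -20
K(R) = (-4 + R)*(-2 + R) (K(R) = (R - 4)*(R - 2) = (-4 + R)*(-2 + R))
(101 + (K(x) - 6*0))² = (101 + ((8 + (-20)² - 6*(-20)) - 6*0))² = (101 + ((8 + 400 + 120) + 0))² = (101 + (528 + 0))² = (101 + 528)² = 629² = 395641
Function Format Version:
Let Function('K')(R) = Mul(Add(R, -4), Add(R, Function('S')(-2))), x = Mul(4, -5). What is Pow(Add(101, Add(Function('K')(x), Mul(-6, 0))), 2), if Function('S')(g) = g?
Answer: 395641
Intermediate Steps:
x = -20
Function('K')(R) = Mul(Add(-4, R), Add(-2, R)) (Function('K')(R) = Mul(Add(R, -4), Add(R, -2)) = Mul(Add(-4, R), Add(-2, R)))
Pow(Add(101, Add(Function('K')(x), Mul(-6, 0))), 2) = Pow(Add(101, Add(Add(8, Pow(-20, 2), Mul(-6, -20)), Mul(-6, 0))), 2) = Pow(Add(101, Add(Add(8, 400, 120), 0)), 2) = Pow(Add(101, Add(528, 0)), 2) = Pow(Add(101, 528), 2) = Pow(629, 2) = 395641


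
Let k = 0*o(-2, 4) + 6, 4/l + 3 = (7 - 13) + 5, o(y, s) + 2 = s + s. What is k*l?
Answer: -6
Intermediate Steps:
o(y, s) = -2 + 2*s (o(y, s) = -2 + (s + s) = -2 + 2*s)
l = -1 (l = 4/(-3 + ((7 - 13) + 5)) = 4/(-3 + (-6 + 5)) = 4/(-3 - 1) = 4/(-4) = 4*(-¼) = -1)
k = 6 (k = 0*(-2 + 2*4) + 6 = 0*(-2 + 8) + 6 = 0*6 + 6 = 0 + 6 = 6)
k*l = 6*(-1) = -6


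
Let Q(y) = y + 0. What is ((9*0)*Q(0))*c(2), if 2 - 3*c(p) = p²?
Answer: 0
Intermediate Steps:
Q(y) = y
c(p) = ⅔ - p²/3
((9*0)*Q(0))*c(2) = ((9*0)*0)*(⅔ - ⅓*2²) = (0*0)*(⅔ - ⅓*4) = 0*(⅔ - 4/3) = 0*(-⅔) = 0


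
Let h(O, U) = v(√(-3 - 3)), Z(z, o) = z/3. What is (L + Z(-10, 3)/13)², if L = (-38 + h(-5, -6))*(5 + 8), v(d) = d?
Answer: 370021882/1521 - 38552*I*√6/3 ≈ 2.4328e+5 - 31478.0*I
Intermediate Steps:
Z(z, o) = z/3 (Z(z, o) = z*(⅓) = z/3)
h(O, U) = I*√6 (h(O, U) = √(-3 - 3) = √(-6) = I*√6)
L = -494 + 13*I*√6 (L = (-38 + I*√6)*(5 + 8) = (-38 + I*√6)*13 = -494 + 13*I*√6 ≈ -494.0 + 31.843*I)
(L + Z(-10, 3)/13)² = ((-494 + 13*I*√6) + ((⅓)*(-10))/13)² = ((-494 + 13*I*√6) - 10/3*1/13)² = ((-494 + 13*I*√6) - 10/39)² = (-19276/39 + 13*I*√6)²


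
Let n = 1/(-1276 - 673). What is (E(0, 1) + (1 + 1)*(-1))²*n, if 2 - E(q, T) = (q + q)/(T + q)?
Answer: 0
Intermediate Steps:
E(q, T) = 2 - 2*q/(T + q) (E(q, T) = 2 - (q + q)/(T + q) = 2 - 2*q/(T + q))
n = -1/1949 (n = 1/(-1949) = -1/1949 ≈ -0.00051308)
(E(0, 1) + (1 + 1)*(-1))²*n = (2*1/(1 + 0) + (1 + 1)*(-1))²*(-1/1949) = (2*1/1 + 2*(-1))²*(-1/1949) = (2*1*1 - 2)²*(-1/1949) = (2 - 2)²*(-1/1949) = 0²*(-1/1949) = 0*(-1/1949) = 0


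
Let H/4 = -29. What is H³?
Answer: -1560896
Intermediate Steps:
H = -116 (H = 4*(-29) = -116)
H³ = (-116)³ = -1560896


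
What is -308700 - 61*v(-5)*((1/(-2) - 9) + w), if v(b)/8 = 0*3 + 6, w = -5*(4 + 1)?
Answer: -207684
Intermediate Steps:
w = -25 (w = -5*5 = -25)
v(b) = 48 (v(b) = 8*(0*3 + 6) = 8*(0 + 6) = 8*6 = 48)
-308700 - 61*v(-5)*((1/(-2) - 9) + w) = -308700 - 61*48*((1/(-2) - 9) - 25) = -308700 - 2928*((-½ - 9) - 25) = -308700 - 2928*(-19/2 - 25) = -308700 - 2928*(-69)/2 = -308700 - 1*(-101016) = -308700 + 101016 = -207684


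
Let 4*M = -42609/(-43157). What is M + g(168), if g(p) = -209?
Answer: -36036643/172628 ≈ -208.75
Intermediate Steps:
M = 42609/172628 (M = (-42609/(-43157))/4 = (-42609*(-1/43157))/4 = (¼)*(42609/43157) = 42609/172628 ≈ 0.24683)
M + g(168) = 42609/172628 - 209 = -36036643/172628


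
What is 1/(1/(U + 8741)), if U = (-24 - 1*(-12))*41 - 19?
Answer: 8230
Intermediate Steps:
U = -511 (U = (-24 + 12)*41 - 19 = -12*41 - 19 = -492 - 19 = -511)
1/(1/(U + 8741)) = 1/(1/(-511 + 8741)) = 1/(1/8230) = 8230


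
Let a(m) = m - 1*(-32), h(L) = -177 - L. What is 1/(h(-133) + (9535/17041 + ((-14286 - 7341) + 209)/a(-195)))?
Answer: 2777683/244320291 ≈ 0.011369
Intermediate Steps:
a(m) = 32 + m (a(m) = m + 32 = 32 + m)
1/(h(-133) + (9535/17041 + ((-14286 - 7341) + 209)/a(-195))) = 1/((-177 - 1*(-133)) + (9535/17041 + ((-14286 - 7341) + 209)/(32 - 195))) = 1/((-177 + 133) + (9535*(1/17041) + (-21627 + 209)/(-163))) = 1/(-44 + (9535/17041 - 21418*(-1/163))) = 1/(-44 + (9535/17041 + 21418/163)) = 1/(-44 + 366538343/2777683) = 1/(244320291/2777683) = 2777683/244320291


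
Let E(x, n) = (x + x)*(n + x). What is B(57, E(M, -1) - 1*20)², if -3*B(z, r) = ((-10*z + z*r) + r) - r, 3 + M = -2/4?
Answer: 3249/4 ≈ 812.25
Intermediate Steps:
M = -7/2 (M = -3 - 2/4 = -3 - 2*¼ = -3 - ½ = -7/2 ≈ -3.5000)
E(x, n) = 2*x*(n + x) (E(x, n) = (2*x)*(n + x) = 2*x*(n + x))
B(z, r) = 10*z/3 - r*z/3 (B(z, r) = -(((-10*z + z*r) + r) - r)/3 = -(((-10*z + r*z) + r) - r)/3 = -((r - 10*z + r*z) - r)/3 = -(-10*z + r*z)/3 = 10*z/3 - r*z/3)
B(57, E(M, -1) - 1*20)² = ((⅓)*57*(10 - (2*(-7/2)*(-1 - 7/2) - 1*20)))² = ((⅓)*57*(10 - (2*(-7/2)*(-9/2) - 20)))² = ((⅓)*57*(10 - (63/2 - 20)))² = ((⅓)*57*(10 - 1*23/2))² = ((⅓)*57*(10 - 23/2))² = ((⅓)*57*(-3/2))² = (-57/2)² = 3249/4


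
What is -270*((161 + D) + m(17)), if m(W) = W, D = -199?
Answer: 5670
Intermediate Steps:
-270*((161 + D) + m(17)) = -270*((161 - 199) + 17) = -270*(-38 + 17) = -270*(-21) = 5670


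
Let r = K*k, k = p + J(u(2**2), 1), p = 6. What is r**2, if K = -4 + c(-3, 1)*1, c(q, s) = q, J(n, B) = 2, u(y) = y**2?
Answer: 3136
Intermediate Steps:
k = 8 (k = 6 + 2 = 8)
K = -7 (K = -4 - 3*1 = -4 - 3 = -7)
r = -56 (r = -7*8 = -56)
r**2 = (-56)**2 = 3136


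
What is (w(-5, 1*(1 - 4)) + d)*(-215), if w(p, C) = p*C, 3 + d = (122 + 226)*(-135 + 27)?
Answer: 8077980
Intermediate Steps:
d = -37587 (d = -3 + (122 + 226)*(-135 + 27) = -3 + 348*(-108) = -3 - 37584 = -37587)
w(p, C) = C*p
(w(-5, 1*(1 - 4)) + d)*(-215) = ((1*(1 - 4))*(-5) - 37587)*(-215) = ((1*(-3))*(-5) - 37587)*(-215) = (-3*(-5) - 37587)*(-215) = (15 - 37587)*(-215) = -37572*(-215) = 8077980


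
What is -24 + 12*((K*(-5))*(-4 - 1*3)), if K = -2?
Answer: -864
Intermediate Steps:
-24 + 12*((K*(-5))*(-4 - 1*3)) = -24 + 12*((-2*(-5))*(-4 - 1*3)) = -24 + 12*(10*(-4 - 3)) = -24 + 12*(10*(-7)) = -24 + 12*(-70) = -24 - 840 = -864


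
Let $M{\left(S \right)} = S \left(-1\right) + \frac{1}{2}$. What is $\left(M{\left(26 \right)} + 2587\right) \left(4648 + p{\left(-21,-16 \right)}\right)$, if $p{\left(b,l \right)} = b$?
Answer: $\frac{23704121}{2} \approx 1.1852 \cdot 10^{7}$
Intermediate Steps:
$M{\left(S \right)} = \frac{1}{2} - S$ ($M{\left(S \right)} = - S + \frac{1}{2} = \frac{1}{2} - S$)
$\left(M{\left(26 \right)} + 2587\right) \left(4648 + p{\left(-21,-16 \right)}\right) = \left(\left(\frac{1}{2} - 26\right) + 2587\right) \left(4648 - 21\right) = \left(\left(\frac{1}{2} - 26\right) + 2587\right) 4627 = \left(- \frac{51}{2} + 2587\right) 4627 = \frac{5123}{2} \cdot 4627 = \frac{23704121}{2}$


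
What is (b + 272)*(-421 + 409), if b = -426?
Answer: 1848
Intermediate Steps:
(b + 272)*(-421 + 409) = (-426 + 272)*(-421 + 409) = -154*(-12) = 1848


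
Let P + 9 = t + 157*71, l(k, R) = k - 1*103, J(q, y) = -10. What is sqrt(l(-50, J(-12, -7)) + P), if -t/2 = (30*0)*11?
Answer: 13*sqrt(65) ≈ 104.81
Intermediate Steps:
t = 0 (t = -2*30*0*11 = -0*11 = -2*0 = 0)
l(k, R) = -103 + k (l(k, R) = k - 103 = -103 + k)
P = 11138 (P = -9 + (0 + 157*71) = -9 + (0 + 11147) = -9 + 11147 = 11138)
sqrt(l(-50, J(-12, -7)) + P) = sqrt((-103 - 50) + 11138) = sqrt(-153 + 11138) = sqrt(10985) = 13*sqrt(65)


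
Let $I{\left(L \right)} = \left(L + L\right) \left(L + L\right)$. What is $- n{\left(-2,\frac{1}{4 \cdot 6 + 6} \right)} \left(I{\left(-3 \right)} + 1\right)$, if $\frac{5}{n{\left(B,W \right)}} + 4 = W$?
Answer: $\frac{5550}{119} \approx 46.639$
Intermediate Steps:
$n{\left(B,W \right)} = \frac{5}{-4 + W}$
$I{\left(L \right)} = 4 L^{2}$ ($I{\left(L \right)} = 2 L 2 L = 4 L^{2}$)
$- n{\left(-2,\frac{1}{4 \cdot 6 + 6} \right)} \left(I{\left(-3 \right)} + 1\right) = - \frac{5}{-4 + \frac{1}{4 \cdot 6 + 6}} \left(4 \left(-3\right)^{2} + 1\right) = - \frac{5}{-4 + \frac{1}{24 + 6}} \left(4 \cdot 9 + 1\right) = - \frac{5}{-4 + \frac{1}{30}} \left(36 + 1\right) = - \frac{5}{-4 + \frac{1}{30}} \cdot 37 = - \frac{5}{- \frac{119}{30}} \cdot 37 = - 5 \left(- \frac{30}{119}\right) 37 = - \frac{\left(-150\right) 37}{119} = \left(-1\right) \left(- \frac{5550}{119}\right) = \frac{5550}{119}$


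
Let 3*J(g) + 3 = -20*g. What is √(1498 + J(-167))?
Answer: √23493/3 ≈ 51.091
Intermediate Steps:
J(g) = -1 - 20*g/3 (J(g) = -1 + (-20*g)/3 = -1 - 20*g/3)
√(1498 + J(-167)) = √(1498 + (-1 - 20/3*(-167))) = √(1498 + (-1 + 3340/3)) = √(1498 + 3337/3) = √(7831/3) = √23493/3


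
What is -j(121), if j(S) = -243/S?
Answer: 243/121 ≈ 2.0083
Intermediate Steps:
-j(121) = -(-243)/121 = -1*(-243/121) = 243/121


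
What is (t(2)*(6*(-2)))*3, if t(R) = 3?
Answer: -108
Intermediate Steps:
(t(2)*(6*(-2)))*3 = (3*(6*(-2)))*3 = (3*(-12))*3 = -36*3 = -108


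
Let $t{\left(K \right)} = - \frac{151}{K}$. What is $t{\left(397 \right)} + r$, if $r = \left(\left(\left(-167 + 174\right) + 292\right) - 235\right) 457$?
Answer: $\frac{11611305}{397} \approx 29248.0$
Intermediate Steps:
$r = 29248$ ($r = \left(\left(7 + 292\right) - 235\right) 457 = \left(299 - 235\right) 457 = 64 \cdot 457 = 29248$)
$t{\left(397 \right)} + r = - \frac{151}{397} + 29248 = \frac{11611305}{397}$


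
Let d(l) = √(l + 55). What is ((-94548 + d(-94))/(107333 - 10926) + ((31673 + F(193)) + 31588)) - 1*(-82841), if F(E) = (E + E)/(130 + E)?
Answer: 267620247360/1831733 + I*√39/96407 ≈ 1.461e+5 + 6.4777e-5*I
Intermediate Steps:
F(E) = 2*E/(130 + E) (F(E) = (2*E)/(130 + E) = 2*E/(130 + E))
d(l) = √(55 + l)
((-94548 + d(-94))/(107333 - 10926) + ((31673 + F(193)) + 31588)) - 1*(-82841) = ((-94548 + √(55 - 94))/(107333 - 10926) + ((31673 + 2*193/(130 + 193)) + 31588)) - 1*(-82841) = ((-94548 + √(-39))/96407 + ((31673 + 2*193/323) + 31588)) + 82841 = ((-94548 + I*√39)*(1/96407) + ((31673 + 2*193*(1/323)) + 31588)) + 82841 = ((-94548/96407 + I*√39/96407) + ((31673 + 386/323) + 31588)) + 82841 = ((-94548/96407 + I*√39/96407) + (10230765/323 + 31588)) + 82841 = ((-94548/96407 + I*√39/96407) + 20433689/323) + 82841 = (115877653907/1831733 + I*√39/96407) + 82841 = 267620247360/1831733 + I*√39/96407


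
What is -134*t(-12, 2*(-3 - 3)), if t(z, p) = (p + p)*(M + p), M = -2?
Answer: -45024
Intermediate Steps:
t(z, p) = 2*p*(-2 + p) (t(z, p) = (p + p)*(-2 + p) = (2*p)*(-2 + p) = 2*p*(-2 + p))
-134*t(-12, 2*(-3 - 3)) = -268*2*(-3 - 3)*(-2 + 2*(-3 - 3)) = -268*2*(-6)*(-2 + 2*(-6)) = -268*(-12)*(-2 - 12) = -268*(-12)*(-14) = -134*336 = -45024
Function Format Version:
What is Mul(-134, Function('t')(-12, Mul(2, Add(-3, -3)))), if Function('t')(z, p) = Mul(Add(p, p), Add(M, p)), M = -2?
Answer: -45024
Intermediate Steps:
Function('t')(z, p) = Mul(2, p, Add(-2, p)) (Function('t')(z, p) = Mul(Add(p, p), Add(-2, p)) = Mul(Mul(2, p), Add(-2, p)) = Mul(2, p, Add(-2, p)))
Mul(-134, Function('t')(-12, Mul(2, Add(-3, -3)))) = Mul(-134, Mul(2, Mul(2, Add(-3, -3)), Add(-2, Mul(2, Add(-3, -3))))) = Mul(-134, Mul(2, Mul(2, -6), Add(-2, Mul(2, -6)))) = Mul(-134, Mul(2, -12, Add(-2, -12))) = Mul(-134, Mul(2, -12, -14)) = Mul(-134, 336) = -45024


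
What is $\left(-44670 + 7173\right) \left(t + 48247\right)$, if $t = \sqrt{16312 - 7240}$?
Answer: $-1809117759 - 1349892 \sqrt{7} \approx -1.8127 \cdot 10^{9}$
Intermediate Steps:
$t = 36 \sqrt{7}$ ($t = \sqrt{9072} = 36 \sqrt{7} \approx 95.247$)
$\left(-44670 + 7173\right) \left(t + 48247\right) = \left(-44670 + 7173\right) \left(36 \sqrt{7} + 48247\right) = - 37497 \left(48247 + 36 \sqrt{7}\right) = -1809117759 - 1349892 \sqrt{7}$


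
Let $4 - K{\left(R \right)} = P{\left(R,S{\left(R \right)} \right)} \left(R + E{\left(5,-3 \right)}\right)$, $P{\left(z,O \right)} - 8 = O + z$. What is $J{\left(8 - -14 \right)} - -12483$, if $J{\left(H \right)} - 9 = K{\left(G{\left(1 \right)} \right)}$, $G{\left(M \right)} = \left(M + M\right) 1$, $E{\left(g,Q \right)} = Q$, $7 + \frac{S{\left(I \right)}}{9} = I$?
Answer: $12461$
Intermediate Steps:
$S{\left(I \right)} = -63 + 9 I$
$P{\left(z,O \right)} = 8 + O + z$ ($P{\left(z,O \right)} = 8 + \left(O + z\right) = 8 + O + z$)
$G{\left(M \right)} = 2 M$ ($G{\left(M \right)} = 2 M 1 = 2 M$)
$K{\left(R \right)} = 4 - \left(-55 + 10 R\right) \left(-3 + R\right)$ ($K{\left(R \right)} = 4 - \left(8 + \left(-63 + 9 R\right) + R\right) \left(R - 3\right) = 4 - \left(-55 + 10 R\right) \left(-3 + R\right)$)
$J{\left(H \right)} = -22$ ($J{\left(H \right)} = 9 - \left(161 + 40 - 170 \cdot 1\right) = 9 - \left(-9 + 40\right) = 9 - 31 = -22$)
$J{\left(8 - -14 \right)} - -12483 = -22 - -12483 = -22 + 12483 = 12461$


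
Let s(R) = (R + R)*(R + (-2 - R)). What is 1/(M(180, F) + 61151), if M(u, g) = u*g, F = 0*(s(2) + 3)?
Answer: 1/61151 ≈ 1.6353e-5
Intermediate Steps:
s(R) = -4*R (s(R) = (2*R)*(-2) = -4*R)
F = 0 (F = 0*(-4*2 + 3) = 0*(-8 + 3) = 0*(-5) = 0)
M(u, g) = g*u
1/(M(180, F) + 61151) = 1/(0*180 + 61151) = 1/(0 + 61151) = 1/61151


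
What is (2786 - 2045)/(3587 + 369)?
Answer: 741/3956 ≈ 0.18731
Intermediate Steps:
(2786 - 2045)/(3587 + 369) = 741/3956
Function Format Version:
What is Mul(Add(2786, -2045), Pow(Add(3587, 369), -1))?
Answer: Rational(741, 3956) ≈ 0.18731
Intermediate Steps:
Mul(Add(2786, -2045), Pow(Add(3587, 369), -1)) = Mul(741, Pow(3956, -1)) = Mul(741, Rational(1, 3956)) = Rational(741, 3956)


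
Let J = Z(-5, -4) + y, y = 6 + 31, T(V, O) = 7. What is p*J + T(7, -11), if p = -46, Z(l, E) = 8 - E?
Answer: -2247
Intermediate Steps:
y = 37
J = 49 (J = (8 - 1*(-4)) + 37 = (8 + 4) + 37 = 12 + 37 = 49)
p*J + T(7, -11) = -46*49 + 7 = -2254 + 7 = -2247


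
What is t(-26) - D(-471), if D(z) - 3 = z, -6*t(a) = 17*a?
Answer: 1625/3 ≈ 541.67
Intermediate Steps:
t(a) = -17*a/6
D(z) = 3 + z
t(-26) - D(-471) = -17/6*(-26) - (3 - 471) = 221/3 - 1*(-468) = 221/3 + 468 = 1625/3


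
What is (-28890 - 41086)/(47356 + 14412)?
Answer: -8747/7721 ≈ -1.1329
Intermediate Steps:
(-28890 - 41086)/(47356 + 14412) = -69976/61768 = -69976*1/61768 = -8747/7721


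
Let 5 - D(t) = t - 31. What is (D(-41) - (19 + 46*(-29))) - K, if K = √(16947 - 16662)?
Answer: 1392 - √285 ≈ 1375.1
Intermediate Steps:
D(t) = 36 - t (D(t) = 5 - (t - 31) = 5 - (-31 + t) = 5 + (31 - t) = 36 - t)
K = √285 ≈ 16.882
(D(-41) - (19 + 46*(-29))) - K = ((36 - 1*(-41)) - (19 + 46*(-29))) - √285 = ((36 + 41) - (19 - 1334)) - √285 = (77 - 1*(-1315)) - √285 = (77 + 1315) - √285 = 1392 - √285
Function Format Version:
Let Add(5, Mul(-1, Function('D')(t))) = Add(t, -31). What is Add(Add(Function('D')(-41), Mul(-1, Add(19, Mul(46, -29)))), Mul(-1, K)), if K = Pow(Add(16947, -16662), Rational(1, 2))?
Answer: Add(1392, Mul(-1, Pow(285, Rational(1, 2)))) ≈ 1375.1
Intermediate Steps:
Function('D')(t) = Add(36, Mul(-1, t)) (Function('D')(t) = Add(5, Mul(-1, Add(t, -31))) = Add(5, Mul(-1, Add(-31, t))) = Add(5, Add(31, Mul(-1, t))) = Add(36, Mul(-1, t)))
K = Pow(285, Rational(1, 2)) ≈ 16.882
Add(Add(Function('D')(-41), Mul(-1, Add(19, Mul(46, -29)))), Mul(-1, K)) = Add(Add(Add(36, Mul(-1, -41)), Mul(-1, Add(19, Mul(46, -29)))), Mul(-1, Pow(285, Rational(1, 2)))) = Add(Add(Add(36, 41), Mul(-1, Add(19, -1334))), Mul(-1, Pow(285, Rational(1, 2)))) = Add(Add(77, Mul(-1, -1315)), Mul(-1, Pow(285, Rational(1, 2)))) = Add(Add(77, 1315), Mul(-1, Pow(285, Rational(1, 2)))) = Add(1392, Mul(-1, Pow(285, Rational(1, 2))))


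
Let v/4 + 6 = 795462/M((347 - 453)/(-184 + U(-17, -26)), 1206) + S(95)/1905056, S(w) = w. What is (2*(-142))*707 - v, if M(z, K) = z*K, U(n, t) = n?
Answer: -5193966591579/25241992 ≈ -2.0577e+5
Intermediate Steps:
M(z, K) = K*z
v = 125677501883/25241992 (v = -24 + 4*(795462/((1206*((347 - 453)/(-184 - 17)))) + 95/1905056) = -24 + 4*(795462/((1206*(-106/(-201)))) + 95*(1/1905056)) = -24 + 4*(795462/((1206*(-106*(-1/201)))) + 95/1905056) = -24 + 4*(795462/((1206*(106/201))) + 95/1905056) = -24 + 4*(795462/636 + 95/1905056) = -24 + 4*(795462*(1/636) + 95/1905056) = -24 + 4*(132577/106 + 95/1905056) = -24 + 4*(126283309691/100967968) = -24 + 126283309691/25241992 = 125677501883/25241992 ≈ 4978.9)
(2*(-142))*707 - v = (2*(-142))*707 - 1*125677501883/25241992 = -284*707 - 125677501883/25241992 = -200788 - 125677501883/25241992 = -5193966591579/25241992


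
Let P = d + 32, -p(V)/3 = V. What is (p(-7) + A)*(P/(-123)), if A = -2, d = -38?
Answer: 38/41 ≈ 0.92683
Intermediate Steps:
p(V) = -3*V
P = -6 (P = -38 + 32 = -6)
(p(-7) + A)*(P/(-123)) = (-3*(-7) - 2)*(-6/(-123)) = (21 - 2)*(-6*(-1/123)) = 19*(2/41) = 38/41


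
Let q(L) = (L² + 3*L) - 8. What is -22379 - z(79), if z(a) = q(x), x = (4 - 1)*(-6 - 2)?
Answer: -22875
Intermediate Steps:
x = -24 (x = 3*(-8) = -24)
q(L) = -8 + L² + 3*L
z(a) = 496 (z(a) = -8 + (-24)² + 3*(-24) = -8 + 576 - 72 = 496)
-22379 - z(79) = -22379 - 1*496 = -22379 - 496 = -22875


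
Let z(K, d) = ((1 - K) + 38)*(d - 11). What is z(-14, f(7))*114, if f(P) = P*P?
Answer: 229596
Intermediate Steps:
f(P) = P**2
z(K, d) = (-11 + d)*(39 - K) (z(K, d) = (39 - K)*(-11 + d) = (-11 + d)*(39 - K))
z(-14, f(7))*114 = (-429 + 11*(-14) + 39*7**2 - 1*(-14)*7**2)*114 = (-429 - 154 + 39*49 - 1*(-14)*49)*114 = (-429 - 154 + 1911 + 686)*114 = 2014*114 = 229596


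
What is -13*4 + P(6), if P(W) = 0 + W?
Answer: -46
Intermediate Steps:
P(W) = W
-13*4 + P(6) = -13*4 + 6 = -52 + 6 = -46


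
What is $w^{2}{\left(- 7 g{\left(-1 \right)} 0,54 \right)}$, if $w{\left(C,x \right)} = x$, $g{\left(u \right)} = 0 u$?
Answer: $2916$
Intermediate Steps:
$g{\left(u \right)} = 0$
$w^{2}{\left(- 7 g{\left(-1 \right)} 0,54 \right)} = 54^{2} = 2916$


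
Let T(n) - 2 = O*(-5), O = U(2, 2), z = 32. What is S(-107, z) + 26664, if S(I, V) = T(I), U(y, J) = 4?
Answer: 26646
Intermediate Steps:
O = 4
T(n) = -18 (T(n) = 2 + 4*(-5) = 2 - 20 = -18)
S(I, V) = -18
S(-107, z) + 26664 = -18 + 26664 = 26646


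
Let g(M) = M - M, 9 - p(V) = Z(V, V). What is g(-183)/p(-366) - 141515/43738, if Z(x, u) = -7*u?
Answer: -141515/43738 ≈ -3.2355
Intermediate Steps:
p(V) = 9 + 7*V (p(V) = 9 - (-7)*V = 9 + 7*V)
g(M) = 0
g(-183)/p(-366) - 141515/43738 = 0/(9 + 7*(-366)) - 141515/43738 = 0/(9 - 2562) - 141515*1/43738 = 0/(-2553) - 141515/43738 = 0*(-1/2553) - 141515/43738 = 0 - 141515/43738 = -141515/43738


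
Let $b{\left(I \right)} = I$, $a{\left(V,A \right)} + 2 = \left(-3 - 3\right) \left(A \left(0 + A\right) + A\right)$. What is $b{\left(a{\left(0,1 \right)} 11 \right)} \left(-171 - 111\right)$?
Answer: $43428$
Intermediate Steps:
$a{\left(V,A \right)} = -2 - 6 A - 6 A^{2}$ ($a{\left(V,A \right)} = -2 + \left(-3 - 3\right) \left(A \left(0 + A\right) + A\right) = -2 - 6 \left(A A + A\right) = -2 - 6 \left(A^{2} + A\right) = -2 - 6 \left(A + A^{2}\right) = -2 - \left(6 A + 6 A^{2}\right) = -2 - 6 A - 6 A^{2}$)
$b{\left(a{\left(0,1 \right)} 11 \right)} \left(-171 - 111\right) = \left(-2 - 6 - 6 \cdot 1^{2}\right) 11 \left(-171 - 111\right) = \left(-2 - 6 - 6\right) 11 \left(-282\right) = \left(-14\right) 11 \left(-282\right) = \left(-154\right) \left(-282\right) = 43428$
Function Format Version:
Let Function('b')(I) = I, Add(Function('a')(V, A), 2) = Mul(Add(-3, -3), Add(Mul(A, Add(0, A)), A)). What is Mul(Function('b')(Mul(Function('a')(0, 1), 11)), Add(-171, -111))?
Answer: 43428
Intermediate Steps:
Function('a')(V, A) = Add(-2, Mul(-6, A), Mul(-6, Pow(A, 2))) (Function('a')(V, A) = Add(-2, Mul(Add(-3, -3), Add(Mul(A, Add(0, A)), A))) = Add(-2, Mul(-6, Add(Mul(A, A), A))) = Add(-2, Mul(-6, Add(Pow(A, 2), A))) = Add(-2, Mul(-6, Add(A, Pow(A, 2)))) = Add(-2, Add(Mul(-6, A), Mul(-6, Pow(A, 2)))) = Add(-2, Mul(-6, A), Mul(-6, Pow(A, 2))))
Mul(Function('b')(Mul(Function('a')(0, 1), 11)), Add(-171, -111)) = Mul(Mul(Add(-2, Mul(-6, 1), Mul(-6, Pow(1, 2))), 11), Add(-171, -111)) = Mul(Mul(Add(-2, -6, Mul(-6, 1)), 11), -282) = Mul(Mul(Add(-2, -6, -6), 11), -282) = Mul(Mul(-14, 11), -282) = Mul(-154, -282) = 43428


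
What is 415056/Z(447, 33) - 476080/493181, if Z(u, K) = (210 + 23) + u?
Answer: 25546749842/41920385 ≈ 609.41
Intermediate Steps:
Z(u, K) = 233 + u
415056/Z(447, 33) - 476080/493181 = 415056/(233 + 447) - 476080/493181 = 415056/680 - 476080*1/493181 = 415056*(1/680) - 476080/493181 = 51882/85 - 476080/493181 = 25546749842/41920385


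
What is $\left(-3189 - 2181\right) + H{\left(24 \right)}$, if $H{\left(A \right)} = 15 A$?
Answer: $-5010$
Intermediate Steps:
$\left(-3189 - 2181\right) + H{\left(24 \right)} = \left(-3189 - 2181\right) + 15 \cdot 24 = -5370 + 360 = -5010$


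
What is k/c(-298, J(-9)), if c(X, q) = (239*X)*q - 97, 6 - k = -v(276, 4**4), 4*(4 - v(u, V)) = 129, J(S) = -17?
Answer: -89/4842708 ≈ -1.8378e-5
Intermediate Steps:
v(u, V) = -113/4 (v(u, V) = 4 - 1/4*129 = 4 - 129/4 = -113/4)
k = -89/4 (k = 6 - (-1)*(-113)/4 = 6 - 1*113/4 = 6 - 113/4 = -89/4 ≈ -22.250)
c(X, q) = -97 + 239*X*q (c(X, q) = 239*X*q - 97 = -97 + 239*X*q)
k/c(-298, J(-9)) = -89/(4*(-97 + 239*(-298)*(-17))) = -89/(4*(-97 + 1210774)) = -89/4/1210677 = -89/4*1/1210677 = -89/4842708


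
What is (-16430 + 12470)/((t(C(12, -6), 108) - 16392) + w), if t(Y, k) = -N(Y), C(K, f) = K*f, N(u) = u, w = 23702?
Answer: -1980/3691 ≈ -0.53644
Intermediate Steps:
t(Y, k) = -Y
(-16430 + 12470)/((t(C(12, -6), 108) - 16392) + w) = (-16430 + 12470)/((-12*(-6) - 16392) + 23702) = -3960/((-1*(-72) - 16392) + 23702) = -3960/((72 - 16392) + 23702) = -3960/(-16320 + 23702) = -3960/7382 = -3960*1/7382 = -1980/3691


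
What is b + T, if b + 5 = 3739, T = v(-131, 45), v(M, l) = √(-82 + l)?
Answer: 3734 + I*√37 ≈ 3734.0 + 6.0828*I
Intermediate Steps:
T = I*√37 (T = √(-82 + 45) = √(-37) = I*√37 ≈ 6.0828*I)
b = 3734 (b = -5 + 3739 = 3734)
b + T = 3734 + I*√37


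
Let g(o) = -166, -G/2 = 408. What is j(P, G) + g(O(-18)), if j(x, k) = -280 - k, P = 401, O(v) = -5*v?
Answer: 370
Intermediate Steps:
G = -816 (G = -2*408 = -816)
j(P, G) + g(O(-18)) = (-280 - 1*(-816)) - 166 = (-280 + 816) - 166 = 536 - 166 = 370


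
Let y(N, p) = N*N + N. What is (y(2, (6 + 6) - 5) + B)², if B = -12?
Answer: 36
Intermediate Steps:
y(N, p) = N + N² (y(N, p) = N² + N = N + N²)
(y(2, (6 + 6) - 5) + B)² = (2*(1 + 2) - 12)² = (2*3 - 12)² = (6 - 12)² = (-6)² = 36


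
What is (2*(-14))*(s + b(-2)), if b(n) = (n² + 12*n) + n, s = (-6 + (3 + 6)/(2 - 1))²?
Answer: 364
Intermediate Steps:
s = 9 (s = (-6 + 9/1)² = (-6 + 9*1)² = (-6 + 9)² = 3² = 9)
b(n) = n² + 13*n
(2*(-14))*(s + b(-2)) = (2*(-14))*(9 - 2*(13 - 2)) = -28*(9 - 2*11) = -28*(9 - 22) = -28*(-13) = 364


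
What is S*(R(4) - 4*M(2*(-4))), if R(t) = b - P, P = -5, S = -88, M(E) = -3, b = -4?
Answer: -1144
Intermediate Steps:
R(t) = 1 (R(t) = -4 - 1*(-5) = -4 + 5 = 1)
S*(R(4) - 4*M(2*(-4))) = -88*(1 - 4*(-3)) = -88*(1 + 12) = -88*13 = -1144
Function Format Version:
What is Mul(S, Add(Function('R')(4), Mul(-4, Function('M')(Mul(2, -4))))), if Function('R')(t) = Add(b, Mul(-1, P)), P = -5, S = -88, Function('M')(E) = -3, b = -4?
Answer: -1144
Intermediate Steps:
Function('R')(t) = 1 (Function('R')(t) = Add(-4, Mul(-1, -5)) = Add(-4, 5) = 1)
Mul(S, Add(Function('R')(4), Mul(-4, Function('M')(Mul(2, -4))))) = Mul(-88, Add(1, Mul(-4, -3))) = Mul(-88, Add(1, 12)) = Mul(-88, 13) = -1144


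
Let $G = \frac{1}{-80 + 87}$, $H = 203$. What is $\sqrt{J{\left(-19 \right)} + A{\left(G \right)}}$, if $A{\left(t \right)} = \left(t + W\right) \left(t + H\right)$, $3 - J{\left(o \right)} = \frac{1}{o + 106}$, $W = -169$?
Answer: $\frac{2 i \sqrt{3180224274}}{609} \approx 185.2 i$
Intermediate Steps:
$J{\left(o \right)} = 3 - \frac{1}{106 + o}$ ($J{\left(o \right)} = 3 - \frac{1}{o + 106} = 3 - \frac{1}{106 + o}$)
$G = \frac{1}{7} \approx 0.14286$
$A{\left(t \right)} = \left(-169 + t\right) \left(203 + t\right)$ ($A{\left(t \right)} = \left(t - 169\right) \left(t + 203\right) = \left(-169 + t\right) \left(203 + t\right)$)
$\sqrt{J{\left(-19 \right)} + A{\left(G \right)}} = \sqrt{\frac{317 + 3 \left(-19\right)}{106 - 19} + \left(-34307 + \left(\frac{1}{7}\right)^{2} + 34 \cdot \frac{1}{7}\right)} = \sqrt{\frac{317 - 57}{87} + \left(-34307 + \frac{1}{49} + \frac{34}{7}\right)} = \sqrt{\frac{1}{87} \cdot 260 - \frac{1680804}{49}} = \sqrt{\frac{260}{87} - \frac{1680804}{49}} = \sqrt{- \frac{146217208}{4263}} = \frac{2 i \sqrt{3180224274}}{609}$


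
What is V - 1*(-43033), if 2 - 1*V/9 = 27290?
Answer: -202559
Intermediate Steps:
V = -245592 (V = 18 - 9*27290 = 18 - 245610 = -245592)
V - 1*(-43033) = -245592 - 1*(-43033) = -245592 + 43033 = -202559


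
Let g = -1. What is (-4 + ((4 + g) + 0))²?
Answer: 1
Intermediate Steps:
(-4 + ((4 + g) + 0))² = (-4 + ((4 - 1) + 0))² = (-4 + (3 + 0))² = (-4 + 3)² = (-1)² = 1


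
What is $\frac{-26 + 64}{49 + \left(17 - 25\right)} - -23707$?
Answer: $\frac{972025}{41} \approx 23708.0$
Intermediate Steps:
$\frac{-26 + 64}{49 + \left(17 - 25\right)} - -23707 = \frac{38}{49 + \left(17 - 25\right)} + 23707 = \frac{38}{49 - 8} + 23707 = \frac{38}{41} + 23707 = \frac{972025}{41}$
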